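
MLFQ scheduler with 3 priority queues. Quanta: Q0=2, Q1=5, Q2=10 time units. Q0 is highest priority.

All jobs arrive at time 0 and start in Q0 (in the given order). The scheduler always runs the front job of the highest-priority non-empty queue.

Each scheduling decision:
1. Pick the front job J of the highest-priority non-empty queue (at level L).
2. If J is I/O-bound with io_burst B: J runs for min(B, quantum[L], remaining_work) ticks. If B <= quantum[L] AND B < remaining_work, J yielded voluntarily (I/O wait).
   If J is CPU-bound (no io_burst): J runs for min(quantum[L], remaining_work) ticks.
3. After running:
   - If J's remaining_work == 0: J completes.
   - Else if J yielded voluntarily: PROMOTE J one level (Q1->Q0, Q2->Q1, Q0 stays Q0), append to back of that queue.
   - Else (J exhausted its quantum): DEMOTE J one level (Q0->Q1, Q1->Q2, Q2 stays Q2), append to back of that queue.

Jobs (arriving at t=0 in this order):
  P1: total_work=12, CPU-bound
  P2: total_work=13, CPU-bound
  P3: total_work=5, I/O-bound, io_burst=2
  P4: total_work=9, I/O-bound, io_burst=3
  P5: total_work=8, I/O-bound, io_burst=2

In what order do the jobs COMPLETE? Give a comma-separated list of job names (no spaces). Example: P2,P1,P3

Answer: P3,P5,P4,P1,P2

Derivation:
t=0-2: P1@Q0 runs 2, rem=10, quantum used, demote→Q1. Q0=[P2,P3,P4,P5] Q1=[P1] Q2=[]
t=2-4: P2@Q0 runs 2, rem=11, quantum used, demote→Q1. Q0=[P3,P4,P5] Q1=[P1,P2] Q2=[]
t=4-6: P3@Q0 runs 2, rem=3, I/O yield, promote→Q0. Q0=[P4,P5,P3] Q1=[P1,P2] Q2=[]
t=6-8: P4@Q0 runs 2, rem=7, quantum used, demote→Q1. Q0=[P5,P3] Q1=[P1,P2,P4] Q2=[]
t=8-10: P5@Q0 runs 2, rem=6, I/O yield, promote→Q0. Q0=[P3,P5] Q1=[P1,P2,P4] Q2=[]
t=10-12: P3@Q0 runs 2, rem=1, I/O yield, promote→Q0. Q0=[P5,P3] Q1=[P1,P2,P4] Q2=[]
t=12-14: P5@Q0 runs 2, rem=4, I/O yield, promote→Q0. Q0=[P3,P5] Q1=[P1,P2,P4] Q2=[]
t=14-15: P3@Q0 runs 1, rem=0, completes. Q0=[P5] Q1=[P1,P2,P4] Q2=[]
t=15-17: P5@Q0 runs 2, rem=2, I/O yield, promote→Q0. Q0=[P5] Q1=[P1,P2,P4] Q2=[]
t=17-19: P5@Q0 runs 2, rem=0, completes. Q0=[] Q1=[P1,P2,P4] Q2=[]
t=19-24: P1@Q1 runs 5, rem=5, quantum used, demote→Q2. Q0=[] Q1=[P2,P4] Q2=[P1]
t=24-29: P2@Q1 runs 5, rem=6, quantum used, demote→Q2. Q0=[] Q1=[P4] Q2=[P1,P2]
t=29-32: P4@Q1 runs 3, rem=4, I/O yield, promote→Q0. Q0=[P4] Q1=[] Q2=[P1,P2]
t=32-34: P4@Q0 runs 2, rem=2, quantum used, demote→Q1. Q0=[] Q1=[P4] Q2=[P1,P2]
t=34-36: P4@Q1 runs 2, rem=0, completes. Q0=[] Q1=[] Q2=[P1,P2]
t=36-41: P1@Q2 runs 5, rem=0, completes. Q0=[] Q1=[] Q2=[P2]
t=41-47: P2@Q2 runs 6, rem=0, completes. Q0=[] Q1=[] Q2=[]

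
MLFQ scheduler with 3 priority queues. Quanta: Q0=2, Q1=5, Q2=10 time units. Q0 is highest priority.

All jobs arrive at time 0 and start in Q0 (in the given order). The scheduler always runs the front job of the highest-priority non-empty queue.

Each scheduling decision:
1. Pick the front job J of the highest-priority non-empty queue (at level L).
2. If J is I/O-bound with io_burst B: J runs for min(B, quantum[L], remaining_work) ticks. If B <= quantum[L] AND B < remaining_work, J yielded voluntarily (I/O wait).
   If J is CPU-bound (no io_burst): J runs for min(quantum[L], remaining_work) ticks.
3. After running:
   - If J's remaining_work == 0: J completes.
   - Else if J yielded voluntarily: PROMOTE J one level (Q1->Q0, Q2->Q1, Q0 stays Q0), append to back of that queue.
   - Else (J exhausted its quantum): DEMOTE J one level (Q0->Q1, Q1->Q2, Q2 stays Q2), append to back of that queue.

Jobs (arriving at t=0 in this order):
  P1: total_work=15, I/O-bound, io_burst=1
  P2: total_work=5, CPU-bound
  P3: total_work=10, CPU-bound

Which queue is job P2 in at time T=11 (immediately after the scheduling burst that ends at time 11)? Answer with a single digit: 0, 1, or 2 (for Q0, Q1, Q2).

t=0-1: P1@Q0 runs 1, rem=14, I/O yield, promote→Q0. Q0=[P2,P3,P1] Q1=[] Q2=[]
t=1-3: P2@Q0 runs 2, rem=3, quantum used, demote→Q1. Q0=[P3,P1] Q1=[P2] Q2=[]
t=3-5: P3@Q0 runs 2, rem=8, quantum used, demote→Q1. Q0=[P1] Q1=[P2,P3] Q2=[]
t=5-6: P1@Q0 runs 1, rem=13, I/O yield, promote→Q0. Q0=[P1] Q1=[P2,P3] Q2=[]
t=6-7: P1@Q0 runs 1, rem=12, I/O yield, promote→Q0. Q0=[P1] Q1=[P2,P3] Q2=[]
t=7-8: P1@Q0 runs 1, rem=11, I/O yield, promote→Q0. Q0=[P1] Q1=[P2,P3] Q2=[]
t=8-9: P1@Q0 runs 1, rem=10, I/O yield, promote→Q0. Q0=[P1] Q1=[P2,P3] Q2=[]
t=9-10: P1@Q0 runs 1, rem=9, I/O yield, promote→Q0. Q0=[P1] Q1=[P2,P3] Q2=[]
t=10-11: P1@Q0 runs 1, rem=8, I/O yield, promote→Q0. Q0=[P1] Q1=[P2,P3] Q2=[]
t=11-12: P1@Q0 runs 1, rem=7, I/O yield, promote→Q0. Q0=[P1] Q1=[P2,P3] Q2=[]
t=12-13: P1@Q0 runs 1, rem=6, I/O yield, promote→Q0. Q0=[P1] Q1=[P2,P3] Q2=[]
t=13-14: P1@Q0 runs 1, rem=5, I/O yield, promote→Q0. Q0=[P1] Q1=[P2,P3] Q2=[]
t=14-15: P1@Q0 runs 1, rem=4, I/O yield, promote→Q0. Q0=[P1] Q1=[P2,P3] Q2=[]
t=15-16: P1@Q0 runs 1, rem=3, I/O yield, promote→Q0. Q0=[P1] Q1=[P2,P3] Q2=[]
t=16-17: P1@Q0 runs 1, rem=2, I/O yield, promote→Q0. Q0=[P1] Q1=[P2,P3] Q2=[]
t=17-18: P1@Q0 runs 1, rem=1, I/O yield, promote→Q0. Q0=[P1] Q1=[P2,P3] Q2=[]
t=18-19: P1@Q0 runs 1, rem=0, completes. Q0=[] Q1=[P2,P3] Q2=[]
t=19-22: P2@Q1 runs 3, rem=0, completes. Q0=[] Q1=[P3] Q2=[]
t=22-27: P3@Q1 runs 5, rem=3, quantum used, demote→Q2. Q0=[] Q1=[] Q2=[P3]
t=27-30: P3@Q2 runs 3, rem=0, completes. Q0=[] Q1=[] Q2=[]

Answer: 1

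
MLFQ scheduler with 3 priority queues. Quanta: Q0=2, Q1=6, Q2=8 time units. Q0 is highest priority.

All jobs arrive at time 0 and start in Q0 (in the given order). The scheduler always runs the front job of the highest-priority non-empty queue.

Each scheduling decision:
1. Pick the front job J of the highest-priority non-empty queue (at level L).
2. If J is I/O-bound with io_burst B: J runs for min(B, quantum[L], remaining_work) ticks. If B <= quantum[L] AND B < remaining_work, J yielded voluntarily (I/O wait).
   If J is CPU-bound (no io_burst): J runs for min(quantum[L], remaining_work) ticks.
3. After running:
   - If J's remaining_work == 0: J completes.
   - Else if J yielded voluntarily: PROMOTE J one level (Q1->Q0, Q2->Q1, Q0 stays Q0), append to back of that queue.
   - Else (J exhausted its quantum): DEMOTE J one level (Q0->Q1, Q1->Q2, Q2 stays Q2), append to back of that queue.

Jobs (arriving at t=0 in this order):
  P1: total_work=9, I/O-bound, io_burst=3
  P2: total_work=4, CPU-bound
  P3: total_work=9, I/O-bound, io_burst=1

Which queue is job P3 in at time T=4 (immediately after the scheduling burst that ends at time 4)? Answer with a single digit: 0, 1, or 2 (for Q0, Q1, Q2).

Answer: 0

Derivation:
t=0-2: P1@Q0 runs 2, rem=7, quantum used, demote→Q1. Q0=[P2,P3] Q1=[P1] Q2=[]
t=2-4: P2@Q0 runs 2, rem=2, quantum used, demote→Q1. Q0=[P3] Q1=[P1,P2] Q2=[]
t=4-5: P3@Q0 runs 1, rem=8, I/O yield, promote→Q0. Q0=[P3] Q1=[P1,P2] Q2=[]
t=5-6: P3@Q0 runs 1, rem=7, I/O yield, promote→Q0. Q0=[P3] Q1=[P1,P2] Q2=[]
t=6-7: P3@Q0 runs 1, rem=6, I/O yield, promote→Q0. Q0=[P3] Q1=[P1,P2] Q2=[]
t=7-8: P3@Q0 runs 1, rem=5, I/O yield, promote→Q0. Q0=[P3] Q1=[P1,P2] Q2=[]
t=8-9: P3@Q0 runs 1, rem=4, I/O yield, promote→Q0. Q0=[P3] Q1=[P1,P2] Q2=[]
t=9-10: P3@Q0 runs 1, rem=3, I/O yield, promote→Q0. Q0=[P3] Q1=[P1,P2] Q2=[]
t=10-11: P3@Q0 runs 1, rem=2, I/O yield, promote→Q0. Q0=[P3] Q1=[P1,P2] Q2=[]
t=11-12: P3@Q0 runs 1, rem=1, I/O yield, promote→Q0. Q0=[P3] Q1=[P1,P2] Q2=[]
t=12-13: P3@Q0 runs 1, rem=0, completes. Q0=[] Q1=[P1,P2] Q2=[]
t=13-16: P1@Q1 runs 3, rem=4, I/O yield, promote→Q0. Q0=[P1] Q1=[P2] Q2=[]
t=16-18: P1@Q0 runs 2, rem=2, quantum used, demote→Q1. Q0=[] Q1=[P2,P1] Q2=[]
t=18-20: P2@Q1 runs 2, rem=0, completes. Q0=[] Q1=[P1] Q2=[]
t=20-22: P1@Q1 runs 2, rem=0, completes. Q0=[] Q1=[] Q2=[]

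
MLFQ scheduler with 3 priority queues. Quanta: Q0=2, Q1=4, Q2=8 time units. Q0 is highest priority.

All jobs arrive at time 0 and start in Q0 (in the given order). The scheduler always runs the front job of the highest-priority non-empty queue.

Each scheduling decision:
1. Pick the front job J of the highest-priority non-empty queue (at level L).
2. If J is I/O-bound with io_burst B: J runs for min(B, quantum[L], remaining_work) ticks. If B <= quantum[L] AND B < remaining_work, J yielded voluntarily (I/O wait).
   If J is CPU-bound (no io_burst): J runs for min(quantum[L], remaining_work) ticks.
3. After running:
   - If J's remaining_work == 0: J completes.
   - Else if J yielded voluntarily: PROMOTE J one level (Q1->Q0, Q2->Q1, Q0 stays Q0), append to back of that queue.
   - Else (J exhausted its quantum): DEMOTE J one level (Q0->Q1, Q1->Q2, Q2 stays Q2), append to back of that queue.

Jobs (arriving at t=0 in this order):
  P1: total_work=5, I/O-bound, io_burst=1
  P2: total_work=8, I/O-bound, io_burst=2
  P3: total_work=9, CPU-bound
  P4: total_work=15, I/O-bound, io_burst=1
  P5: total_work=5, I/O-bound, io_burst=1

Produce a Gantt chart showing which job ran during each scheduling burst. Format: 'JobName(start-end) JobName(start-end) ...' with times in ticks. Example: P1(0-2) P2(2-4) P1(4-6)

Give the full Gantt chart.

Answer: P1(0-1) P2(1-3) P3(3-5) P4(5-6) P5(6-7) P1(7-8) P2(8-10) P4(10-11) P5(11-12) P1(12-13) P2(13-15) P4(15-16) P5(16-17) P1(17-18) P2(18-20) P4(20-21) P5(21-22) P1(22-23) P4(23-24) P5(24-25) P4(25-26) P4(26-27) P4(27-28) P4(28-29) P4(29-30) P4(30-31) P4(31-32) P4(32-33) P4(33-34) P4(34-35) P3(35-39) P3(39-42)

Derivation:
t=0-1: P1@Q0 runs 1, rem=4, I/O yield, promote→Q0. Q0=[P2,P3,P4,P5,P1] Q1=[] Q2=[]
t=1-3: P2@Q0 runs 2, rem=6, I/O yield, promote→Q0. Q0=[P3,P4,P5,P1,P2] Q1=[] Q2=[]
t=3-5: P3@Q0 runs 2, rem=7, quantum used, demote→Q1. Q0=[P4,P5,P1,P2] Q1=[P3] Q2=[]
t=5-6: P4@Q0 runs 1, rem=14, I/O yield, promote→Q0. Q0=[P5,P1,P2,P4] Q1=[P3] Q2=[]
t=6-7: P5@Q0 runs 1, rem=4, I/O yield, promote→Q0. Q0=[P1,P2,P4,P5] Q1=[P3] Q2=[]
t=7-8: P1@Q0 runs 1, rem=3, I/O yield, promote→Q0. Q0=[P2,P4,P5,P1] Q1=[P3] Q2=[]
t=8-10: P2@Q0 runs 2, rem=4, I/O yield, promote→Q0. Q0=[P4,P5,P1,P2] Q1=[P3] Q2=[]
t=10-11: P4@Q0 runs 1, rem=13, I/O yield, promote→Q0. Q0=[P5,P1,P2,P4] Q1=[P3] Q2=[]
t=11-12: P5@Q0 runs 1, rem=3, I/O yield, promote→Q0. Q0=[P1,P2,P4,P5] Q1=[P3] Q2=[]
t=12-13: P1@Q0 runs 1, rem=2, I/O yield, promote→Q0. Q0=[P2,P4,P5,P1] Q1=[P3] Q2=[]
t=13-15: P2@Q0 runs 2, rem=2, I/O yield, promote→Q0. Q0=[P4,P5,P1,P2] Q1=[P3] Q2=[]
t=15-16: P4@Q0 runs 1, rem=12, I/O yield, promote→Q0. Q0=[P5,P1,P2,P4] Q1=[P3] Q2=[]
t=16-17: P5@Q0 runs 1, rem=2, I/O yield, promote→Q0. Q0=[P1,P2,P4,P5] Q1=[P3] Q2=[]
t=17-18: P1@Q0 runs 1, rem=1, I/O yield, promote→Q0. Q0=[P2,P4,P5,P1] Q1=[P3] Q2=[]
t=18-20: P2@Q0 runs 2, rem=0, completes. Q0=[P4,P5,P1] Q1=[P3] Q2=[]
t=20-21: P4@Q0 runs 1, rem=11, I/O yield, promote→Q0. Q0=[P5,P1,P4] Q1=[P3] Q2=[]
t=21-22: P5@Q0 runs 1, rem=1, I/O yield, promote→Q0. Q0=[P1,P4,P5] Q1=[P3] Q2=[]
t=22-23: P1@Q0 runs 1, rem=0, completes. Q0=[P4,P5] Q1=[P3] Q2=[]
t=23-24: P4@Q0 runs 1, rem=10, I/O yield, promote→Q0. Q0=[P5,P4] Q1=[P3] Q2=[]
t=24-25: P5@Q0 runs 1, rem=0, completes. Q0=[P4] Q1=[P3] Q2=[]
t=25-26: P4@Q0 runs 1, rem=9, I/O yield, promote→Q0. Q0=[P4] Q1=[P3] Q2=[]
t=26-27: P4@Q0 runs 1, rem=8, I/O yield, promote→Q0. Q0=[P4] Q1=[P3] Q2=[]
t=27-28: P4@Q0 runs 1, rem=7, I/O yield, promote→Q0. Q0=[P4] Q1=[P3] Q2=[]
t=28-29: P4@Q0 runs 1, rem=6, I/O yield, promote→Q0. Q0=[P4] Q1=[P3] Q2=[]
t=29-30: P4@Q0 runs 1, rem=5, I/O yield, promote→Q0. Q0=[P4] Q1=[P3] Q2=[]
t=30-31: P4@Q0 runs 1, rem=4, I/O yield, promote→Q0. Q0=[P4] Q1=[P3] Q2=[]
t=31-32: P4@Q0 runs 1, rem=3, I/O yield, promote→Q0. Q0=[P4] Q1=[P3] Q2=[]
t=32-33: P4@Q0 runs 1, rem=2, I/O yield, promote→Q0. Q0=[P4] Q1=[P3] Q2=[]
t=33-34: P4@Q0 runs 1, rem=1, I/O yield, promote→Q0. Q0=[P4] Q1=[P3] Q2=[]
t=34-35: P4@Q0 runs 1, rem=0, completes. Q0=[] Q1=[P3] Q2=[]
t=35-39: P3@Q1 runs 4, rem=3, quantum used, demote→Q2. Q0=[] Q1=[] Q2=[P3]
t=39-42: P3@Q2 runs 3, rem=0, completes. Q0=[] Q1=[] Q2=[]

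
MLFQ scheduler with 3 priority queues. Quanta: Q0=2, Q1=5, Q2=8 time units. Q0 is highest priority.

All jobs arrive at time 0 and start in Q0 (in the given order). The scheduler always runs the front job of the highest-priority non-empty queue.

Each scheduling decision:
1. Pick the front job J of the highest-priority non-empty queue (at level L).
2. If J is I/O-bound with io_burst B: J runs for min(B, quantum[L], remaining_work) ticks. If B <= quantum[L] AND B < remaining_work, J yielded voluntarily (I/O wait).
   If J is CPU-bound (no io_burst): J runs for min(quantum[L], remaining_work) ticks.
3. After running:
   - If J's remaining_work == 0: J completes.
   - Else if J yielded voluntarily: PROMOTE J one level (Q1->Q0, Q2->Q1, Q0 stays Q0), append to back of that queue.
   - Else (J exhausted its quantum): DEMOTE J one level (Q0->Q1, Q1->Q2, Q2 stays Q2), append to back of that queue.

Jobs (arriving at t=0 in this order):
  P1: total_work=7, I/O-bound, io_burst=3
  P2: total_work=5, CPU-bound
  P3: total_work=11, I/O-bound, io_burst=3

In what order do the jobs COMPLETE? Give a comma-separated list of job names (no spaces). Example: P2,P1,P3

t=0-2: P1@Q0 runs 2, rem=5, quantum used, demote→Q1. Q0=[P2,P3] Q1=[P1] Q2=[]
t=2-4: P2@Q0 runs 2, rem=3, quantum used, demote→Q1. Q0=[P3] Q1=[P1,P2] Q2=[]
t=4-6: P3@Q0 runs 2, rem=9, quantum used, demote→Q1. Q0=[] Q1=[P1,P2,P3] Q2=[]
t=6-9: P1@Q1 runs 3, rem=2, I/O yield, promote→Q0. Q0=[P1] Q1=[P2,P3] Q2=[]
t=9-11: P1@Q0 runs 2, rem=0, completes. Q0=[] Q1=[P2,P3] Q2=[]
t=11-14: P2@Q1 runs 3, rem=0, completes. Q0=[] Q1=[P3] Q2=[]
t=14-17: P3@Q1 runs 3, rem=6, I/O yield, promote→Q0. Q0=[P3] Q1=[] Q2=[]
t=17-19: P3@Q0 runs 2, rem=4, quantum used, demote→Q1. Q0=[] Q1=[P3] Q2=[]
t=19-22: P3@Q1 runs 3, rem=1, I/O yield, promote→Q0. Q0=[P3] Q1=[] Q2=[]
t=22-23: P3@Q0 runs 1, rem=0, completes. Q0=[] Q1=[] Q2=[]

Answer: P1,P2,P3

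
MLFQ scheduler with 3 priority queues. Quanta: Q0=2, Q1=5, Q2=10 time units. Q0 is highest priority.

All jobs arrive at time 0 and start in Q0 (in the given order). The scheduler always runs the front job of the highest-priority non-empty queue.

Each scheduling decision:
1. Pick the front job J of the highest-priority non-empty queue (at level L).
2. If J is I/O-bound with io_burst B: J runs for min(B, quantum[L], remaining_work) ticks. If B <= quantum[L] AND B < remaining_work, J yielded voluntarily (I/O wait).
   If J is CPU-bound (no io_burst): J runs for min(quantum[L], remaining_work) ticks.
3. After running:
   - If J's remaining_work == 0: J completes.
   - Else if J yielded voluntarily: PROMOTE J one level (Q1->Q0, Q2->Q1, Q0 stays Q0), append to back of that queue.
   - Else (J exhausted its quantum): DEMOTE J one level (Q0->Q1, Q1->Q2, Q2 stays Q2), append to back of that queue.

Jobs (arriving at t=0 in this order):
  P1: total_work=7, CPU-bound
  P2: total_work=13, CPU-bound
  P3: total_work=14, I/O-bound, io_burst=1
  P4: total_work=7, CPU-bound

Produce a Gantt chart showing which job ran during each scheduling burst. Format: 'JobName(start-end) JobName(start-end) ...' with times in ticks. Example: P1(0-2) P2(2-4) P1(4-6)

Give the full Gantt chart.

Answer: P1(0-2) P2(2-4) P3(4-5) P4(5-7) P3(7-8) P3(8-9) P3(9-10) P3(10-11) P3(11-12) P3(12-13) P3(13-14) P3(14-15) P3(15-16) P3(16-17) P3(17-18) P3(18-19) P3(19-20) P1(20-25) P2(25-30) P4(30-35) P2(35-41)

Derivation:
t=0-2: P1@Q0 runs 2, rem=5, quantum used, demote→Q1. Q0=[P2,P3,P4] Q1=[P1] Q2=[]
t=2-4: P2@Q0 runs 2, rem=11, quantum used, demote→Q1. Q0=[P3,P4] Q1=[P1,P2] Q2=[]
t=4-5: P3@Q0 runs 1, rem=13, I/O yield, promote→Q0. Q0=[P4,P3] Q1=[P1,P2] Q2=[]
t=5-7: P4@Q0 runs 2, rem=5, quantum used, demote→Q1. Q0=[P3] Q1=[P1,P2,P4] Q2=[]
t=7-8: P3@Q0 runs 1, rem=12, I/O yield, promote→Q0. Q0=[P3] Q1=[P1,P2,P4] Q2=[]
t=8-9: P3@Q0 runs 1, rem=11, I/O yield, promote→Q0. Q0=[P3] Q1=[P1,P2,P4] Q2=[]
t=9-10: P3@Q0 runs 1, rem=10, I/O yield, promote→Q0. Q0=[P3] Q1=[P1,P2,P4] Q2=[]
t=10-11: P3@Q0 runs 1, rem=9, I/O yield, promote→Q0. Q0=[P3] Q1=[P1,P2,P4] Q2=[]
t=11-12: P3@Q0 runs 1, rem=8, I/O yield, promote→Q0. Q0=[P3] Q1=[P1,P2,P4] Q2=[]
t=12-13: P3@Q0 runs 1, rem=7, I/O yield, promote→Q0. Q0=[P3] Q1=[P1,P2,P4] Q2=[]
t=13-14: P3@Q0 runs 1, rem=6, I/O yield, promote→Q0. Q0=[P3] Q1=[P1,P2,P4] Q2=[]
t=14-15: P3@Q0 runs 1, rem=5, I/O yield, promote→Q0. Q0=[P3] Q1=[P1,P2,P4] Q2=[]
t=15-16: P3@Q0 runs 1, rem=4, I/O yield, promote→Q0. Q0=[P3] Q1=[P1,P2,P4] Q2=[]
t=16-17: P3@Q0 runs 1, rem=3, I/O yield, promote→Q0. Q0=[P3] Q1=[P1,P2,P4] Q2=[]
t=17-18: P3@Q0 runs 1, rem=2, I/O yield, promote→Q0. Q0=[P3] Q1=[P1,P2,P4] Q2=[]
t=18-19: P3@Q0 runs 1, rem=1, I/O yield, promote→Q0. Q0=[P3] Q1=[P1,P2,P4] Q2=[]
t=19-20: P3@Q0 runs 1, rem=0, completes. Q0=[] Q1=[P1,P2,P4] Q2=[]
t=20-25: P1@Q1 runs 5, rem=0, completes. Q0=[] Q1=[P2,P4] Q2=[]
t=25-30: P2@Q1 runs 5, rem=6, quantum used, demote→Q2. Q0=[] Q1=[P4] Q2=[P2]
t=30-35: P4@Q1 runs 5, rem=0, completes. Q0=[] Q1=[] Q2=[P2]
t=35-41: P2@Q2 runs 6, rem=0, completes. Q0=[] Q1=[] Q2=[]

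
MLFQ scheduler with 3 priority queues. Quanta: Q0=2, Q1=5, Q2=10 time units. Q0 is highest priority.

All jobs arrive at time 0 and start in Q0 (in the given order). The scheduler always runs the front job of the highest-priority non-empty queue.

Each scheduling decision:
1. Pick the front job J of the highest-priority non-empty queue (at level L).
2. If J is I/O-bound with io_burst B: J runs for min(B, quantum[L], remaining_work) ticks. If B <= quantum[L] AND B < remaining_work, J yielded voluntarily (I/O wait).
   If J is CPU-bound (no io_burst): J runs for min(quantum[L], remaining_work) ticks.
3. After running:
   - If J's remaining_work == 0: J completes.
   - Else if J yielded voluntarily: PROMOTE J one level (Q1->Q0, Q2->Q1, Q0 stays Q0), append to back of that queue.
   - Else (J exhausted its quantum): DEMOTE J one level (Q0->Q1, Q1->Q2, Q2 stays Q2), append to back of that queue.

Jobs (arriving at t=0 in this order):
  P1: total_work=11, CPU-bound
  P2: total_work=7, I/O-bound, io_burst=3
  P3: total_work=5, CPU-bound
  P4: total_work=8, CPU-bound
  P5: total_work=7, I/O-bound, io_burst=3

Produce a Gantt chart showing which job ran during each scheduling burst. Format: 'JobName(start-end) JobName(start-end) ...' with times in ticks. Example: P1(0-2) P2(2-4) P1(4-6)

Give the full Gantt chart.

Answer: P1(0-2) P2(2-4) P3(4-6) P4(6-8) P5(8-10) P1(10-15) P2(15-18) P2(18-20) P3(20-23) P4(23-28) P5(28-31) P5(31-33) P1(33-37) P4(37-38)

Derivation:
t=0-2: P1@Q0 runs 2, rem=9, quantum used, demote→Q1. Q0=[P2,P3,P4,P5] Q1=[P1] Q2=[]
t=2-4: P2@Q0 runs 2, rem=5, quantum used, demote→Q1. Q0=[P3,P4,P5] Q1=[P1,P2] Q2=[]
t=4-6: P3@Q0 runs 2, rem=3, quantum used, demote→Q1. Q0=[P4,P5] Q1=[P1,P2,P3] Q2=[]
t=6-8: P4@Q0 runs 2, rem=6, quantum used, demote→Q1. Q0=[P5] Q1=[P1,P2,P3,P4] Q2=[]
t=8-10: P5@Q0 runs 2, rem=5, quantum used, demote→Q1. Q0=[] Q1=[P1,P2,P3,P4,P5] Q2=[]
t=10-15: P1@Q1 runs 5, rem=4, quantum used, demote→Q2. Q0=[] Q1=[P2,P3,P4,P5] Q2=[P1]
t=15-18: P2@Q1 runs 3, rem=2, I/O yield, promote→Q0. Q0=[P2] Q1=[P3,P4,P5] Q2=[P1]
t=18-20: P2@Q0 runs 2, rem=0, completes. Q0=[] Q1=[P3,P4,P5] Q2=[P1]
t=20-23: P3@Q1 runs 3, rem=0, completes. Q0=[] Q1=[P4,P5] Q2=[P1]
t=23-28: P4@Q1 runs 5, rem=1, quantum used, demote→Q2. Q0=[] Q1=[P5] Q2=[P1,P4]
t=28-31: P5@Q1 runs 3, rem=2, I/O yield, promote→Q0. Q0=[P5] Q1=[] Q2=[P1,P4]
t=31-33: P5@Q0 runs 2, rem=0, completes. Q0=[] Q1=[] Q2=[P1,P4]
t=33-37: P1@Q2 runs 4, rem=0, completes. Q0=[] Q1=[] Q2=[P4]
t=37-38: P4@Q2 runs 1, rem=0, completes. Q0=[] Q1=[] Q2=[]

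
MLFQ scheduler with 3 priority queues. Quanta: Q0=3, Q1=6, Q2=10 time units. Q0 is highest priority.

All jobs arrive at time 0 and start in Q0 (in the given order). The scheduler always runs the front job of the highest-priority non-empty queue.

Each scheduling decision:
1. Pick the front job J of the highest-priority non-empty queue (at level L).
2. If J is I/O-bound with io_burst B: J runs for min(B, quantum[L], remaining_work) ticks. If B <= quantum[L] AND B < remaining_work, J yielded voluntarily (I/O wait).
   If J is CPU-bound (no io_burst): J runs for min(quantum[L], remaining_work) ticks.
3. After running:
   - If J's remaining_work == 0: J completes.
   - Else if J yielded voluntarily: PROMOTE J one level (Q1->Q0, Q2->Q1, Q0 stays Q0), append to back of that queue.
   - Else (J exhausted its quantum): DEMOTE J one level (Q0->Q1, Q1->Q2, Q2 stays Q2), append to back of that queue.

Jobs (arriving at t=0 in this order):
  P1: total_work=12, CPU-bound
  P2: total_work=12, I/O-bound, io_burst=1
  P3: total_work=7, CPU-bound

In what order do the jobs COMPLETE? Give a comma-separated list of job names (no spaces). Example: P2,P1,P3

t=0-3: P1@Q0 runs 3, rem=9, quantum used, demote→Q1. Q0=[P2,P3] Q1=[P1] Q2=[]
t=3-4: P2@Q0 runs 1, rem=11, I/O yield, promote→Q0. Q0=[P3,P2] Q1=[P1] Q2=[]
t=4-7: P3@Q0 runs 3, rem=4, quantum used, demote→Q1. Q0=[P2] Q1=[P1,P3] Q2=[]
t=7-8: P2@Q0 runs 1, rem=10, I/O yield, promote→Q0. Q0=[P2] Q1=[P1,P3] Q2=[]
t=8-9: P2@Q0 runs 1, rem=9, I/O yield, promote→Q0. Q0=[P2] Q1=[P1,P3] Q2=[]
t=9-10: P2@Q0 runs 1, rem=8, I/O yield, promote→Q0. Q0=[P2] Q1=[P1,P3] Q2=[]
t=10-11: P2@Q0 runs 1, rem=7, I/O yield, promote→Q0. Q0=[P2] Q1=[P1,P3] Q2=[]
t=11-12: P2@Q0 runs 1, rem=6, I/O yield, promote→Q0. Q0=[P2] Q1=[P1,P3] Q2=[]
t=12-13: P2@Q0 runs 1, rem=5, I/O yield, promote→Q0. Q0=[P2] Q1=[P1,P3] Q2=[]
t=13-14: P2@Q0 runs 1, rem=4, I/O yield, promote→Q0. Q0=[P2] Q1=[P1,P3] Q2=[]
t=14-15: P2@Q0 runs 1, rem=3, I/O yield, promote→Q0. Q0=[P2] Q1=[P1,P3] Q2=[]
t=15-16: P2@Q0 runs 1, rem=2, I/O yield, promote→Q0. Q0=[P2] Q1=[P1,P3] Q2=[]
t=16-17: P2@Q0 runs 1, rem=1, I/O yield, promote→Q0. Q0=[P2] Q1=[P1,P3] Q2=[]
t=17-18: P2@Q0 runs 1, rem=0, completes. Q0=[] Q1=[P1,P3] Q2=[]
t=18-24: P1@Q1 runs 6, rem=3, quantum used, demote→Q2. Q0=[] Q1=[P3] Q2=[P1]
t=24-28: P3@Q1 runs 4, rem=0, completes. Q0=[] Q1=[] Q2=[P1]
t=28-31: P1@Q2 runs 3, rem=0, completes. Q0=[] Q1=[] Q2=[]

Answer: P2,P3,P1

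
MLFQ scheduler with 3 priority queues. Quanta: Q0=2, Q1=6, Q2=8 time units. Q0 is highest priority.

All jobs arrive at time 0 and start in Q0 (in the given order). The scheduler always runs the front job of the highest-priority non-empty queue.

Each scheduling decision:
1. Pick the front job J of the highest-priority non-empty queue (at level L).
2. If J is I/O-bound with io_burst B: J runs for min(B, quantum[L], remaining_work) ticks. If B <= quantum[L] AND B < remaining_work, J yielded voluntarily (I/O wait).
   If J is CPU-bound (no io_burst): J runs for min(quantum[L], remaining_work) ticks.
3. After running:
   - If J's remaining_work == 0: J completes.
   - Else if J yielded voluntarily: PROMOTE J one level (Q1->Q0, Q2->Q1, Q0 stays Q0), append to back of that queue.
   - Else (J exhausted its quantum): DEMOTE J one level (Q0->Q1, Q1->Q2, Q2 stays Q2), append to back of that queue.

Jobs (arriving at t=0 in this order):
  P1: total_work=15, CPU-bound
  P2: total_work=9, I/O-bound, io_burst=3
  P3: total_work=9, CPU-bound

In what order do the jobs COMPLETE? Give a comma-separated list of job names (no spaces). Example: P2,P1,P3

Answer: P2,P1,P3

Derivation:
t=0-2: P1@Q0 runs 2, rem=13, quantum used, demote→Q1. Q0=[P2,P3] Q1=[P1] Q2=[]
t=2-4: P2@Q0 runs 2, rem=7, quantum used, demote→Q1. Q0=[P3] Q1=[P1,P2] Q2=[]
t=4-6: P3@Q0 runs 2, rem=7, quantum used, demote→Q1. Q0=[] Q1=[P1,P2,P3] Q2=[]
t=6-12: P1@Q1 runs 6, rem=7, quantum used, demote→Q2. Q0=[] Q1=[P2,P3] Q2=[P1]
t=12-15: P2@Q1 runs 3, rem=4, I/O yield, promote→Q0. Q0=[P2] Q1=[P3] Q2=[P1]
t=15-17: P2@Q0 runs 2, rem=2, quantum used, demote→Q1. Q0=[] Q1=[P3,P2] Q2=[P1]
t=17-23: P3@Q1 runs 6, rem=1, quantum used, demote→Q2. Q0=[] Q1=[P2] Q2=[P1,P3]
t=23-25: P2@Q1 runs 2, rem=0, completes. Q0=[] Q1=[] Q2=[P1,P3]
t=25-32: P1@Q2 runs 7, rem=0, completes. Q0=[] Q1=[] Q2=[P3]
t=32-33: P3@Q2 runs 1, rem=0, completes. Q0=[] Q1=[] Q2=[]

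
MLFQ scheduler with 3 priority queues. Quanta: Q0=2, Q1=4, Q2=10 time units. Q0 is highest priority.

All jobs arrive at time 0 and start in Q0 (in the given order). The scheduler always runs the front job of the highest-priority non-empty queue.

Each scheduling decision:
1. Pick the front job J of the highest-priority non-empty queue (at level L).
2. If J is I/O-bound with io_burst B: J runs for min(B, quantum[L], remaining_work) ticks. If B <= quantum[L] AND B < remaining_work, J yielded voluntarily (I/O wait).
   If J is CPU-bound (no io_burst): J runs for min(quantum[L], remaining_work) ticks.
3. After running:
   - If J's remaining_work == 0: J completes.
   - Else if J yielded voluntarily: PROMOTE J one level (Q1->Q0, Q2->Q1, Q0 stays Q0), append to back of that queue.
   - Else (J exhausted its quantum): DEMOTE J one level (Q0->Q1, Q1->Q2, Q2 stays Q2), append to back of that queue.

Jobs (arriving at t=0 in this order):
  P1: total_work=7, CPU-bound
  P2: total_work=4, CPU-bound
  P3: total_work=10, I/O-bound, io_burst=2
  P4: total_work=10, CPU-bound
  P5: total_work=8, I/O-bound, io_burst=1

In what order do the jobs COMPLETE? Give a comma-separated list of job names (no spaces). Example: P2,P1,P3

Answer: P3,P5,P2,P1,P4

Derivation:
t=0-2: P1@Q0 runs 2, rem=5, quantum used, demote→Q1. Q0=[P2,P3,P4,P5] Q1=[P1] Q2=[]
t=2-4: P2@Q0 runs 2, rem=2, quantum used, demote→Q1. Q0=[P3,P4,P5] Q1=[P1,P2] Q2=[]
t=4-6: P3@Q0 runs 2, rem=8, I/O yield, promote→Q0. Q0=[P4,P5,P3] Q1=[P1,P2] Q2=[]
t=6-8: P4@Q0 runs 2, rem=8, quantum used, demote→Q1. Q0=[P5,P3] Q1=[P1,P2,P4] Q2=[]
t=8-9: P5@Q0 runs 1, rem=7, I/O yield, promote→Q0. Q0=[P3,P5] Q1=[P1,P2,P4] Q2=[]
t=9-11: P3@Q0 runs 2, rem=6, I/O yield, promote→Q0. Q0=[P5,P3] Q1=[P1,P2,P4] Q2=[]
t=11-12: P5@Q0 runs 1, rem=6, I/O yield, promote→Q0. Q0=[P3,P5] Q1=[P1,P2,P4] Q2=[]
t=12-14: P3@Q0 runs 2, rem=4, I/O yield, promote→Q0. Q0=[P5,P3] Q1=[P1,P2,P4] Q2=[]
t=14-15: P5@Q0 runs 1, rem=5, I/O yield, promote→Q0. Q0=[P3,P5] Q1=[P1,P2,P4] Q2=[]
t=15-17: P3@Q0 runs 2, rem=2, I/O yield, promote→Q0. Q0=[P5,P3] Q1=[P1,P2,P4] Q2=[]
t=17-18: P5@Q0 runs 1, rem=4, I/O yield, promote→Q0. Q0=[P3,P5] Q1=[P1,P2,P4] Q2=[]
t=18-20: P3@Q0 runs 2, rem=0, completes. Q0=[P5] Q1=[P1,P2,P4] Q2=[]
t=20-21: P5@Q0 runs 1, rem=3, I/O yield, promote→Q0. Q0=[P5] Q1=[P1,P2,P4] Q2=[]
t=21-22: P5@Q0 runs 1, rem=2, I/O yield, promote→Q0. Q0=[P5] Q1=[P1,P2,P4] Q2=[]
t=22-23: P5@Q0 runs 1, rem=1, I/O yield, promote→Q0. Q0=[P5] Q1=[P1,P2,P4] Q2=[]
t=23-24: P5@Q0 runs 1, rem=0, completes. Q0=[] Q1=[P1,P2,P4] Q2=[]
t=24-28: P1@Q1 runs 4, rem=1, quantum used, demote→Q2. Q0=[] Q1=[P2,P4] Q2=[P1]
t=28-30: P2@Q1 runs 2, rem=0, completes. Q0=[] Q1=[P4] Q2=[P1]
t=30-34: P4@Q1 runs 4, rem=4, quantum used, demote→Q2. Q0=[] Q1=[] Q2=[P1,P4]
t=34-35: P1@Q2 runs 1, rem=0, completes. Q0=[] Q1=[] Q2=[P4]
t=35-39: P4@Q2 runs 4, rem=0, completes. Q0=[] Q1=[] Q2=[]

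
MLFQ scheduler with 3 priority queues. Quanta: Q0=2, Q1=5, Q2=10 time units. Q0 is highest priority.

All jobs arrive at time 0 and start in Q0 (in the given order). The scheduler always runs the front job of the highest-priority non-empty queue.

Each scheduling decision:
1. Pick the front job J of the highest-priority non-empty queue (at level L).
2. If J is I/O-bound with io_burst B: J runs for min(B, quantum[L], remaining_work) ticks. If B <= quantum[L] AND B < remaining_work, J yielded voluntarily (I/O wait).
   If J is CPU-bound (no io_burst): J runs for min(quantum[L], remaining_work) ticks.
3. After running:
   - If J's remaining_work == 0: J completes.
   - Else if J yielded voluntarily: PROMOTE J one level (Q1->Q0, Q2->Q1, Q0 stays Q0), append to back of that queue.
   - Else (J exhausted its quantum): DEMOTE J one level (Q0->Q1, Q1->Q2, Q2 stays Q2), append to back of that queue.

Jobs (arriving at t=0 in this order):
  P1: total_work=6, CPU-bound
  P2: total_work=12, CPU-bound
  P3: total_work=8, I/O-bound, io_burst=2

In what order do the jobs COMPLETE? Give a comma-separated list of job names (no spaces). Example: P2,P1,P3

t=0-2: P1@Q0 runs 2, rem=4, quantum used, demote→Q1. Q0=[P2,P3] Q1=[P1] Q2=[]
t=2-4: P2@Q0 runs 2, rem=10, quantum used, demote→Q1. Q0=[P3] Q1=[P1,P2] Q2=[]
t=4-6: P3@Q0 runs 2, rem=6, I/O yield, promote→Q0. Q0=[P3] Q1=[P1,P2] Q2=[]
t=6-8: P3@Q0 runs 2, rem=4, I/O yield, promote→Q0. Q0=[P3] Q1=[P1,P2] Q2=[]
t=8-10: P3@Q0 runs 2, rem=2, I/O yield, promote→Q0. Q0=[P3] Q1=[P1,P2] Q2=[]
t=10-12: P3@Q0 runs 2, rem=0, completes. Q0=[] Q1=[P1,P2] Q2=[]
t=12-16: P1@Q1 runs 4, rem=0, completes. Q0=[] Q1=[P2] Q2=[]
t=16-21: P2@Q1 runs 5, rem=5, quantum used, demote→Q2. Q0=[] Q1=[] Q2=[P2]
t=21-26: P2@Q2 runs 5, rem=0, completes. Q0=[] Q1=[] Q2=[]

Answer: P3,P1,P2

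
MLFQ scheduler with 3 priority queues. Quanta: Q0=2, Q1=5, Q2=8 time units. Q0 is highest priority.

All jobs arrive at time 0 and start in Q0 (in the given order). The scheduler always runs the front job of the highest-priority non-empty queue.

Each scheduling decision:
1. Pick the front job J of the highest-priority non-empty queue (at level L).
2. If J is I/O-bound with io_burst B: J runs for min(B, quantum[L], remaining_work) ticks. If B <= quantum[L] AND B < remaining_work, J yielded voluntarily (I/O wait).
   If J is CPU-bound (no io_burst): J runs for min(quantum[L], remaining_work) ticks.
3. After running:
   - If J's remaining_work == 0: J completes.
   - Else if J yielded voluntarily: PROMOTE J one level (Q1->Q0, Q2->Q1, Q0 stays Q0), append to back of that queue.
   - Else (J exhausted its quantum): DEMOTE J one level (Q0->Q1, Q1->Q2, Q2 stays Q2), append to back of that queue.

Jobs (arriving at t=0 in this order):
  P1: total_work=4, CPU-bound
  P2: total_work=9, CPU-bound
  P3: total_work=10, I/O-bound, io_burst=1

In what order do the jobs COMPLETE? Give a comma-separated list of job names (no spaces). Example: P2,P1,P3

Answer: P3,P1,P2

Derivation:
t=0-2: P1@Q0 runs 2, rem=2, quantum used, demote→Q1. Q0=[P2,P3] Q1=[P1] Q2=[]
t=2-4: P2@Q0 runs 2, rem=7, quantum used, demote→Q1. Q0=[P3] Q1=[P1,P2] Q2=[]
t=4-5: P3@Q0 runs 1, rem=9, I/O yield, promote→Q0. Q0=[P3] Q1=[P1,P2] Q2=[]
t=5-6: P3@Q0 runs 1, rem=8, I/O yield, promote→Q0. Q0=[P3] Q1=[P1,P2] Q2=[]
t=6-7: P3@Q0 runs 1, rem=7, I/O yield, promote→Q0. Q0=[P3] Q1=[P1,P2] Q2=[]
t=7-8: P3@Q0 runs 1, rem=6, I/O yield, promote→Q0. Q0=[P3] Q1=[P1,P2] Q2=[]
t=8-9: P3@Q0 runs 1, rem=5, I/O yield, promote→Q0. Q0=[P3] Q1=[P1,P2] Q2=[]
t=9-10: P3@Q0 runs 1, rem=4, I/O yield, promote→Q0. Q0=[P3] Q1=[P1,P2] Q2=[]
t=10-11: P3@Q0 runs 1, rem=3, I/O yield, promote→Q0. Q0=[P3] Q1=[P1,P2] Q2=[]
t=11-12: P3@Q0 runs 1, rem=2, I/O yield, promote→Q0. Q0=[P3] Q1=[P1,P2] Q2=[]
t=12-13: P3@Q0 runs 1, rem=1, I/O yield, promote→Q0. Q0=[P3] Q1=[P1,P2] Q2=[]
t=13-14: P3@Q0 runs 1, rem=0, completes. Q0=[] Q1=[P1,P2] Q2=[]
t=14-16: P1@Q1 runs 2, rem=0, completes. Q0=[] Q1=[P2] Q2=[]
t=16-21: P2@Q1 runs 5, rem=2, quantum used, demote→Q2. Q0=[] Q1=[] Q2=[P2]
t=21-23: P2@Q2 runs 2, rem=0, completes. Q0=[] Q1=[] Q2=[]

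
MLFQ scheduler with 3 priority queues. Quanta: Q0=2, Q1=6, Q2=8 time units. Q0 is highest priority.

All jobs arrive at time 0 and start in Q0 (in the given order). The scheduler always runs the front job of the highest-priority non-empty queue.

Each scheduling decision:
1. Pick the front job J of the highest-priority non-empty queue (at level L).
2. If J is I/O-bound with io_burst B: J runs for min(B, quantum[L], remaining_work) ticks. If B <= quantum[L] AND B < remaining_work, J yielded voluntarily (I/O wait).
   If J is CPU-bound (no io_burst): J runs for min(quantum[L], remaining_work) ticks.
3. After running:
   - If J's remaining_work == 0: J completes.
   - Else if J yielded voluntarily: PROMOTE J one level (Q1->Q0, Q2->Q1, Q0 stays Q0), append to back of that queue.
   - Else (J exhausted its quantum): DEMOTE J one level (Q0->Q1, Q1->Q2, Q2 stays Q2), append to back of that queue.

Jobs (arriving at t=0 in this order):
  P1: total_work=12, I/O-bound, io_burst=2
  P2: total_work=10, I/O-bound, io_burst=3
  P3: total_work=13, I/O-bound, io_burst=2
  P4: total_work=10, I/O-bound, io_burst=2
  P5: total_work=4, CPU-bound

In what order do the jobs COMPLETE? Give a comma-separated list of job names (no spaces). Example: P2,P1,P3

Answer: P4,P1,P3,P5,P2

Derivation:
t=0-2: P1@Q0 runs 2, rem=10, I/O yield, promote→Q0. Q0=[P2,P3,P4,P5,P1] Q1=[] Q2=[]
t=2-4: P2@Q0 runs 2, rem=8, quantum used, demote→Q1. Q0=[P3,P4,P5,P1] Q1=[P2] Q2=[]
t=4-6: P3@Q0 runs 2, rem=11, I/O yield, promote→Q0. Q0=[P4,P5,P1,P3] Q1=[P2] Q2=[]
t=6-8: P4@Q0 runs 2, rem=8, I/O yield, promote→Q0. Q0=[P5,P1,P3,P4] Q1=[P2] Q2=[]
t=8-10: P5@Q0 runs 2, rem=2, quantum used, demote→Q1. Q0=[P1,P3,P4] Q1=[P2,P5] Q2=[]
t=10-12: P1@Q0 runs 2, rem=8, I/O yield, promote→Q0. Q0=[P3,P4,P1] Q1=[P2,P5] Q2=[]
t=12-14: P3@Q0 runs 2, rem=9, I/O yield, promote→Q0. Q0=[P4,P1,P3] Q1=[P2,P5] Q2=[]
t=14-16: P4@Q0 runs 2, rem=6, I/O yield, promote→Q0. Q0=[P1,P3,P4] Q1=[P2,P5] Q2=[]
t=16-18: P1@Q0 runs 2, rem=6, I/O yield, promote→Q0. Q0=[P3,P4,P1] Q1=[P2,P5] Q2=[]
t=18-20: P3@Q0 runs 2, rem=7, I/O yield, promote→Q0. Q0=[P4,P1,P3] Q1=[P2,P5] Q2=[]
t=20-22: P4@Q0 runs 2, rem=4, I/O yield, promote→Q0. Q0=[P1,P3,P4] Q1=[P2,P5] Q2=[]
t=22-24: P1@Q0 runs 2, rem=4, I/O yield, promote→Q0. Q0=[P3,P4,P1] Q1=[P2,P5] Q2=[]
t=24-26: P3@Q0 runs 2, rem=5, I/O yield, promote→Q0. Q0=[P4,P1,P3] Q1=[P2,P5] Q2=[]
t=26-28: P4@Q0 runs 2, rem=2, I/O yield, promote→Q0. Q0=[P1,P3,P4] Q1=[P2,P5] Q2=[]
t=28-30: P1@Q0 runs 2, rem=2, I/O yield, promote→Q0. Q0=[P3,P4,P1] Q1=[P2,P5] Q2=[]
t=30-32: P3@Q0 runs 2, rem=3, I/O yield, promote→Q0. Q0=[P4,P1,P3] Q1=[P2,P5] Q2=[]
t=32-34: P4@Q0 runs 2, rem=0, completes. Q0=[P1,P3] Q1=[P2,P5] Q2=[]
t=34-36: P1@Q0 runs 2, rem=0, completes. Q0=[P3] Q1=[P2,P5] Q2=[]
t=36-38: P3@Q0 runs 2, rem=1, I/O yield, promote→Q0. Q0=[P3] Q1=[P2,P5] Q2=[]
t=38-39: P3@Q0 runs 1, rem=0, completes. Q0=[] Q1=[P2,P5] Q2=[]
t=39-42: P2@Q1 runs 3, rem=5, I/O yield, promote→Q0. Q0=[P2] Q1=[P5] Q2=[]
t=42-44: P2@Q0 runs 2, rem=3, quantum used, demote→Q1. Q0=[] Q1=[P5,P2] Q2=[]
t=44-46: P5@Q1 runs 2, rem=0, completes. Q0=[] Q1=[P2] Q2=[]
t=46-49: P2@Q1 runs 3, rem=0, completes. Q0=[] Q1=[] Q2=[]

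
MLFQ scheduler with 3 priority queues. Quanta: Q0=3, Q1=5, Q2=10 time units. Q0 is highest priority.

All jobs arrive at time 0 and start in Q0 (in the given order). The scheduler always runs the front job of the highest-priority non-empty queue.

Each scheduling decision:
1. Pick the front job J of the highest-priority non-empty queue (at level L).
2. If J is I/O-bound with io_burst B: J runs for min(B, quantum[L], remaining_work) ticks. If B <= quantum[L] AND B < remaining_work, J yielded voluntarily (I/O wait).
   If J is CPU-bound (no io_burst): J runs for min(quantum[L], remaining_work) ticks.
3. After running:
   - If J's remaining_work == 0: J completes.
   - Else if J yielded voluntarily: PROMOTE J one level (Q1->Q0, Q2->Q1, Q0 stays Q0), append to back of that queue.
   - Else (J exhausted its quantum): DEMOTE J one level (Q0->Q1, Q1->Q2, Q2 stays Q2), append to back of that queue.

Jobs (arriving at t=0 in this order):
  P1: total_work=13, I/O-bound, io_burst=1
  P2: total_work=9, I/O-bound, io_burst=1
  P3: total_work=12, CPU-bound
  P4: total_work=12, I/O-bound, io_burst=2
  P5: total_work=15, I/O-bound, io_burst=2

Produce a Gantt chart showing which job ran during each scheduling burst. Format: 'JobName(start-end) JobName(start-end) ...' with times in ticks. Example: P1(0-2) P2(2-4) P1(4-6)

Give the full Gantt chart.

t=0-1: P1@Q0 runs 1, rem=12, I/O yield, promote→Q0. Q0=[P2,P3,P4,P5,P1] Q1=[] Q2=[]
t=1-2: P2@Q0 runs 1, rem=8, I/O yield, promote→Q0. Q0=[P3,P4,P5,P1,P2] Q1=[] Q2=[]
t=2-5: P3@Q0 runs 3, rem=9, quantum used, demote→Q1. Q0=[P4,P5,P1,P2] Q1=[P3] Q2=[]
t=5-7: P4@Q0 runs 2, rem=10, I/O yield, promote→Q0. Q0=[P5,P1,P2,P4] Q1=[P3] Q2=[]
t=7-9: P5@Q0 runs 2, rem=13, I/O yield, promote→Q0. Q0=[P1,P2,P4,P5] Q1=[P3] Q2=[]
t=9-10: P1@Q0 runs 1, rem=11, I/O yield, promote→Q0. Q0=[P2,P4,P5,P1] Q1=[P3] Q2=[]
t=10-11: P2@Q0 runs 1, rem=7, I/O yield, promote→Q0. Q0=[P4,P5,P1,P2] Q1=[P3] Q2=[]
t=11-13: P4@Q0 runs 2, rem=8, I/O yield, promote→Q0. Q0=[P5,P1,P2,P4] Q1=[P3] Q2=[]
t=13-15: P5@Q0 runs 2, rem=11, I/O yield, promote→Q0. Q0=[P1,P2,P4,P5] Q1=[P3] Q2=[]
t=15-16: P1@Q0 runs 1, rem=10, I/O yield, promote→Q0. Q0=[P2,P4,P5,P1] Q1=[P3] Q2=[]
t=16-17: P2@Q0 runs 1, rem=6, I/O yield, promote→Q0. Q0=[P4,P5,P1,P2] Q1=[P3] Q2=[]
t=17-19: P4@Q0 runs 2, rem=6, I/O yield, promote→Q0. Q0=[P5,P1,P2,P4] Q1=[P3] Q2=[]
t=19-21: P5@Q0 runs 2, rem=9, I/O yield, promote→Q0. Q0=[P1,P2,P4,P5] Q1=[P3] Q2=[]
t=21-22: P1@Q0 runs 1, rem=9, I/O yield, promote→Q0. Q0=[P2,P4,P5,P1] Q1=[P3] Q2=[]
t=22-23: P2@Q0 runs 1, rem=5, I/O yield, promote→Q0. Q0=[P4,P5,P1,P2] Q1=[P3] Q2=[]
t=23-25: P4@Q0 runs 2, rem=4, I/O yield, promote→Q0. Q0=[P5,P1,P2,P4] Q1=[P3] Q2=[]
t=25-27: P5@Q0 runs 2, rem=7, I/O yield, promote→Q0. Q0=[P1,P2,P4,P5] Q1=[P3] Q2=[]
t=27-28: P1@Q0 runs 1, rem=8, I/O yield, promote→Q0. Q0=[P2,P4,P5,P1] Q1=[P3] Q2=[]
t=28-29: P2@Q0 runs 1, rem=4, I/O yield, promote→Q0. Q0=[P4,P5,P1,P2] Q1=[P3] Q2=[]
t=29-31: P4@Q0 runs 2, rem=2, I/O yield, promote→Q0. Q0=[P5,P1,P2,P4] Q1=[P3] Q2=[]
t=31-33: P5@Q0 runs 2, rem=5, I/O yield, promote→Q0. Q0=[P1,P2,P4,P5] Q1=[P3] Q2=[]
t=33-34: P1@Q0 runs 1, rem=7, I/O yield, promote→Q0. Q0=[P2,P4,P5,P1] Q1=[P3] Q2=[]
t=34-35: P2@Q0 runs 1, rem=3, I/O yield, promote→Q0. Q0=[P4,P5,P1,P2] Q1=[P3] Q2=[]
t=35-37: P4@Q0 runs 2, rem=0, completes. Q0=[P5,P1,P2] Q1=[P3] Q2=[]
t=37-39: P5@Q0 runs 2, rem=3, I/O yield, promote→Q0. Q0=[P1,P2,P5] Q1=[P3] Q2=[]
t=39-40: P1@Q0 runs 1, rem=6, I/O yield, promote→Q0. Q0=[P2,P5,P1] Q1=[P3] Q2=[]
t=40-41: P2@Q0 runs 1, rem=2, I/O yield, promote→Q0. Q0=[P5,P1,P2] Q1=[P3] Q2=[]
t=41-43: P5@Q0 runs 2, rem=1, I/O yield, promote→Q0. Q0=[P1,P2,P5] Q1=[P3] Q2=[]
t=43-44: P1@Q0 runs 1, rem=5, I/O yield, promote→Q0. Q0=[P2,P5,P1] Q1=[P3] Q2=[]
t=44-45: P2@Q0 runs 1, rem=1, I/O yield, promote→Q0. Q0=[P5,P1,P2] Q1=[P3] Q2=[]
t=45-46: P5@Q0 runs 1, rem=0, completes. Q0=[P1,P2] Q1=[P3] Q2=[]
t=46-47: P1@Q0 runs 1, rem=4, I/O yield, promote→Q0. Q0=[P2,P1] Q1=[P3] Q2=[]
t=47-48: P2@Q0 runs 1, rem=0, completes. Q0=[P1] Q1=[P3] Q2=[]
t=48-49: P1@Q0 runs 1, rem=3, I/O yield, promote→Q0. Q0=[P1] Q1=[P3] Q2=[]
t=49-50: P1@Q0 runs 1, rem=2, I/O yield, promote→Q0. Q0=[P1] Q1=[P3] Q2=[]
t=50-51: P1@Q0 runs 1, rem=1, I/O yield, promote→Q0. Q0=[P1] Q1=[P3] Q2=[]
t=51-52: P1@Q0 runs 1, rem=0, completes. Q0=[] Q1=[P3] Q2=[]
t=52-57: P3@Q1 runs 5, rem=4, quantum used, demote→Q2. Q0=[] Q1=[] Q2=[P3]
t=57-61: P3@Q2 runs 4, rem=0, completes. Q0=[] Q1=[] Q2=[]

Answer: P1(0-1) P2(1-2) P3(2-5) P4(5-7) P5(7-9) P1(9-10) P2(10-11) P4(11-13) P5(13-15) P1(15-16) P2(16-17) P4(17-19) P5(19-21) P1(21-22) P2(22-23) P4(23-25) P5(25-27) P1(27-28) P2(28-29) P4(29-31) P5(31-33) P1(33-34) P2(34-35) P4(35-37) P5(37-39) P1(39-40) P2(40-41) P5(41-43) P1(43-44) P2(44-45) P5(45-46) P1(46-47) P2(47-48) P1(48-49) P1(49-50) P1(50-51) P1(51-52) P3(52-57) P3(57-61)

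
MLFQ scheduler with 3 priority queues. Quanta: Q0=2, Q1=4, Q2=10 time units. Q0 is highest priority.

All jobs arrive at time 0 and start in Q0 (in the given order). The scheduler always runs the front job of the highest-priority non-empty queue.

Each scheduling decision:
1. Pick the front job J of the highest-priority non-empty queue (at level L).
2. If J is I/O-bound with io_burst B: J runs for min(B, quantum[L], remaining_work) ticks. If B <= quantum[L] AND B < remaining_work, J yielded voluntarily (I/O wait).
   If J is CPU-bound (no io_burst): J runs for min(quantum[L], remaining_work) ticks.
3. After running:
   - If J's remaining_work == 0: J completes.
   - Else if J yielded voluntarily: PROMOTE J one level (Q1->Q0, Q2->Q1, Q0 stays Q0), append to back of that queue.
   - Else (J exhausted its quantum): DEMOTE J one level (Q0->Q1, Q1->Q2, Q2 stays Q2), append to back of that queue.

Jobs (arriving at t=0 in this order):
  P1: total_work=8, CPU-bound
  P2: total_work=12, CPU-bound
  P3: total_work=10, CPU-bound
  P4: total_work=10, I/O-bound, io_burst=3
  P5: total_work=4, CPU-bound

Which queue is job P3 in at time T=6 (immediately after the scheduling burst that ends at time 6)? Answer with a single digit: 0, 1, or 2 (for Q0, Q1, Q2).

Answer: 1

Derivation:
t=0-2: P1@Q0 runs 2, rem=6, quantum used, demote→Q1. Q0=[P2,P3,P4,P5] Q1=[P1] Q2=[]
t=2-4: P2@Q0 runs 2, rem=10, quantum used, demote→Q1. Q0=[P3,P4,P5] Q1=[P1,P2] Q2=[]
t=4-6: P3@Q0 runs 2, rem=8, quantum used, demote→Q1. Q0=[P4,P5] Q1=[P1,P2,P3] Q2=[]
t=6-8: P4@Q0 runs 2, rem=8, quantum used, demote→Q1. Q0=[P5] Q1=[P1,P2,P3,P4] Q2=[]
t=8-10: P5@Q0 runs 2, rem=2, quantum used, demote→Q1. Q0=[] Q1=[P1,P2,P3,P4,P5] Q2=[]
t=10-14: P1@Q1 runs 4, rem=2, quantum used, demote→Q2. Q0=[] Q1=[P2,P3,P4,P5] Q2=[P1]
t=14-18: P2@Q1 runs 4, rem=6, quantum used, demote→Q2. Q0=[] Q1=[P3,P4,P5] Q2=[P1,P2]
t=18-22: P3@Q1 runs 4, rem=4, quantum used, demote→Q2. Q0=[] Q1=[P4,P5] Q2=[P1,P2,P3]
t=22-25: P4@Q1 runs 3, rem=5, I/O yield, promote→Q0. Q0=[P4] Q1=[P5] Q2=[P1,P2,P3]
t=25-27: P4@Q0 runs 2, rem=3, quantum used, demote→Q1. Q0=[] Q1=[P5,P4] Q2=[P1,P2,P3]
t=27-29: P5@Q1 runs 2, rem=0, completes. Q0=[] Q1=[P4] Q2=[P1,P2,P3]
t=29-32: P4@Q1 runs 3, rem=0, completes. Q0=[] Q1=[] Q2=[P1,P2,P3]
t=32-34: P1@Q2 runs 2, rem=0, completes. Q0=[] Q1=[] Q2=[P2,P3]
t=34-40: P2@Q2 runs 6, rem=0, completes. Q0=[] Q1=[] Q2=[P3]
t=40-44: P3@Q2 runs 4, rem=0, completes. Q0=[] Q1=[] Q2=[]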